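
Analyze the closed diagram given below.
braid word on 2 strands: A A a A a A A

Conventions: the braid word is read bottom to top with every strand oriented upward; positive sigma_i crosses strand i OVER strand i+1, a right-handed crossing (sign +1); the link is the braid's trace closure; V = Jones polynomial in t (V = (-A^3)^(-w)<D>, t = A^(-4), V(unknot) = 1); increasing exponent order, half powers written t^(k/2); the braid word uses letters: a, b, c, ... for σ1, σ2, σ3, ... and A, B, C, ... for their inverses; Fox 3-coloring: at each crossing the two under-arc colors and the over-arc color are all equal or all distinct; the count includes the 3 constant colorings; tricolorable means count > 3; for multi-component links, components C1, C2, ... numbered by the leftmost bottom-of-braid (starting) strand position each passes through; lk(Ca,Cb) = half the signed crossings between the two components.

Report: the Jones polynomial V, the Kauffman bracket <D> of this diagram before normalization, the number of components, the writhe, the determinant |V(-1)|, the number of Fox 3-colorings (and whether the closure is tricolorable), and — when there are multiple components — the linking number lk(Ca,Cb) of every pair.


V(t) = -t^-4 + t^-3 + t^-1
bracket: -A^-5 - A^3 + A^7, w = -3
1 component, writhe -3, over 7 crossings
det 3, colorings 9 of 3^7 — tricolorable
observation: det 3 = |V(-1)|; divisible by 3, so tricolorable


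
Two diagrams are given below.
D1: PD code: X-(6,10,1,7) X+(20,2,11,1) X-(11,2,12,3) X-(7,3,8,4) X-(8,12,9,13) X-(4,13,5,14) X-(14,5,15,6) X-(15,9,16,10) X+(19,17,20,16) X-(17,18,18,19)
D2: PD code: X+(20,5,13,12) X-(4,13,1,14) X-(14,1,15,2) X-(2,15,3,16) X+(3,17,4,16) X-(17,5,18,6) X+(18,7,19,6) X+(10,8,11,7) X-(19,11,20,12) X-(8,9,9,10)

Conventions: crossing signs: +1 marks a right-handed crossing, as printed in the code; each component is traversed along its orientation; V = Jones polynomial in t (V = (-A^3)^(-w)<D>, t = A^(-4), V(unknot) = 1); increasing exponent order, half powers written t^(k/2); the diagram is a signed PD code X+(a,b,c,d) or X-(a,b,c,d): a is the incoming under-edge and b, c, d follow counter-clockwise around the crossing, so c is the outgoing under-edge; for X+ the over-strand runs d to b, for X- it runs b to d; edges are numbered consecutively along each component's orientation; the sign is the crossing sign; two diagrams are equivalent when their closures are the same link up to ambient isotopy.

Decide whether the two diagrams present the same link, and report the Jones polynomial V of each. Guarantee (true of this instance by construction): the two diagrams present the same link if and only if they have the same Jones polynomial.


same link: no
V(D1) = 2t^-6 + t^-4 + t^-2  [10 crossings, <D> = A^-10 + A^-2 + 2A^6, w = -6]
V(D2) = t^-3 + t^-2 + t^-1 + 1  [10 crossings, <D> = A^-6 + A^-2 + A^2 + A^6, w = -2]
insight: comparing 2 Jones polynomials yields 2 groups


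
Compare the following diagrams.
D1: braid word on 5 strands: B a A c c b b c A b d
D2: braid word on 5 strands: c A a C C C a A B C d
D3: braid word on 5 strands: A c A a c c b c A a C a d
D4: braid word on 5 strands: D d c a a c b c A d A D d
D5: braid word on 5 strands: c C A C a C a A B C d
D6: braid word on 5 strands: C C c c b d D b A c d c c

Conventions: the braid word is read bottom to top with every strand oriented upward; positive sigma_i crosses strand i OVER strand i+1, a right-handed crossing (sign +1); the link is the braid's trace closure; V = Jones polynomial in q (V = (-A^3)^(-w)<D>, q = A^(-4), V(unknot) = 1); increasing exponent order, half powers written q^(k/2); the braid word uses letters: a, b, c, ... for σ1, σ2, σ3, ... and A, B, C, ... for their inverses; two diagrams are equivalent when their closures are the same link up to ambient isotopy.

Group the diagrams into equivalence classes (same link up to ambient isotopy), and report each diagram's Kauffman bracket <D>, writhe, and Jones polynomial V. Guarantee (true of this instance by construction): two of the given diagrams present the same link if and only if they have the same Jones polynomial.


grouping into links: {D1, D6} | {D2, D5} | {D3, D4}
V(D1) = -q^(3/2) - 2q^(7/2) + q^(9/2) - q^(11/2) + q^(13/2)  (w +5, c 11, <D> = -A^-11 + A^-7 - A^-3 + 2A + A^9)
V(D2) = q^(-9/2) - q^(-5/2) - q^(-3/2) - q^(-1/2)  (w -3, c 11, <D> = A^-7 + A^-3 + A - A^9)
V(D3) = -q^(1/2) - q^(3/2) - q^(5/2) + q^(9/2)  [13 crossings, <D> = -A^-3 + A^5 + A^9 + A^13, w = +5]
V(D4) = -q^(1/2) - q^(3/2) - q^(5/2) + q^(9/2)  [13 crossings, <D> = -A^-3 + A^5 + A^9 + A^13, w = +5]
D5 (bracket A^-7 + A^-3 + A - A^9; 11 crossings at w = -3): V = q^(-9/2) - q^(-5/2) - q^(-3/2) - q^(-1/2)
V(D6) = -q^(3/2) - 2q^(7/2) + q^(9/2) - q^(11/2) + q^(13/2)  (w +5, c 13, <D> = -A^-11 + A^-7 - A^-3 + 2A + A^9)
key observation: V(q) takes 3 values over 6 diagrams, fixing the grouping


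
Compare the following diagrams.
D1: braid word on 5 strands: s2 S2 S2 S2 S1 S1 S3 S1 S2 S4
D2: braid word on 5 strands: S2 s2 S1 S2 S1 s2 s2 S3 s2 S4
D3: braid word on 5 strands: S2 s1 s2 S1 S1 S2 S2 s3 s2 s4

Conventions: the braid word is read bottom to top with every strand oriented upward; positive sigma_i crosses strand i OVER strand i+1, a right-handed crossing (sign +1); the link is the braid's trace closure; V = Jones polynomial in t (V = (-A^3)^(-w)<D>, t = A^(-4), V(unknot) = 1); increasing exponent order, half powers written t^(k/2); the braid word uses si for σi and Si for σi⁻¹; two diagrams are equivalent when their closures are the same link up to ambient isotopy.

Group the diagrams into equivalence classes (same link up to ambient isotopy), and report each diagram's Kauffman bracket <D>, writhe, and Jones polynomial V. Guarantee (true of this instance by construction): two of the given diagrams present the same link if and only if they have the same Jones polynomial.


grouping into links: {D1} | {D2} | {D3}
V(D1) = t^-8 - 2t^-7 + t^-6 - 2t^-5 + 2t^-4 + t^-2  (w -8, c 10, <D> = A^-16 + 2A^-8 - 2A^-4 + 1 - 2A^4 + A^8)
V(D2) = 1  [10 crossings, <D> = A^-6, w = -2]
V(D3) = -t^-4 + t^-3 + t^-1  (w 0, c 10, <D> = A^4 + A^12 - A^16)
key observation: 3 values of V(t) split the 3 diagrams


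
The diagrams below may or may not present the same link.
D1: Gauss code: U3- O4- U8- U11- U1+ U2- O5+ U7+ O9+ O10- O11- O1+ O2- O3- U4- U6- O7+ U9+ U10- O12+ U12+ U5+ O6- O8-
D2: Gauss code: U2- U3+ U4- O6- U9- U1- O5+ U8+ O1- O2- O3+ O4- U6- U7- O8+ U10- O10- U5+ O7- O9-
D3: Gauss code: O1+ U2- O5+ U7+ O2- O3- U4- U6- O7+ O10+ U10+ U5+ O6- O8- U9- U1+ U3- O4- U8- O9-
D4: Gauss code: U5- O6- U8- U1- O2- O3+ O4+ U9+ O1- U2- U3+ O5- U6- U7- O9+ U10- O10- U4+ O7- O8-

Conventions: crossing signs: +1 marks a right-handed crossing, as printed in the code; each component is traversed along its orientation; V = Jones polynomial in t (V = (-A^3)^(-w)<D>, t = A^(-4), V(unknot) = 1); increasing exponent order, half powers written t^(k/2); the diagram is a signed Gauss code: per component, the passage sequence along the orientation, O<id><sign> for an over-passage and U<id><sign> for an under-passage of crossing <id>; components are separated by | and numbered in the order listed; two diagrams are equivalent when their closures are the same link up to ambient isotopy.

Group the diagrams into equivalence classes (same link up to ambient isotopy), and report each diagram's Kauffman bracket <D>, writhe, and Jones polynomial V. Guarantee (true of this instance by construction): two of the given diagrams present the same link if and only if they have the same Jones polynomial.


equivalence classes: {D1, D2, D3, D4}
D1 (bracket A^-10 - A^-6 + 2A^-2 - 2A^2 + 2A^6 - 2A^10 + A^14; 12 crossings at w = -2): V = t^-5 - 2t^-4 + 2t^-3 - 2t^-2 + 2t^-1 - 1 + t
V(D2) = t^-5 - 2t^-4 + 2t^-3 - 2t^-2 + 2t^-1 - 1 + t  (w -4, c 10, <D> = A^-16 - A^-12 + 2A^-8 - 2A^-4 + 2 - 2A^4 + A^8)
V(D3) = t^-5 - 2t^-4 + 2t^-3 - 2t^-2 + 2t^-1 - 1 + t  [10 crossings, <D> = A^-10 - A^-6 + 2A^-2 - 2A^2 + 2A^6 - 2A^10 + A^14, w = -2]
V(D4) = t^-5 - 2t^-4 + 2t^-3 - 2t^-2 + 2t^-1 - 1 + t  (w -4, c 10, <D> = A^-16 - A^-12 + 2A^-8 - 2A^-4 + 2 - 2A^4 + A^8)
key observation: all 4 diagrams share one V(t), hence one class


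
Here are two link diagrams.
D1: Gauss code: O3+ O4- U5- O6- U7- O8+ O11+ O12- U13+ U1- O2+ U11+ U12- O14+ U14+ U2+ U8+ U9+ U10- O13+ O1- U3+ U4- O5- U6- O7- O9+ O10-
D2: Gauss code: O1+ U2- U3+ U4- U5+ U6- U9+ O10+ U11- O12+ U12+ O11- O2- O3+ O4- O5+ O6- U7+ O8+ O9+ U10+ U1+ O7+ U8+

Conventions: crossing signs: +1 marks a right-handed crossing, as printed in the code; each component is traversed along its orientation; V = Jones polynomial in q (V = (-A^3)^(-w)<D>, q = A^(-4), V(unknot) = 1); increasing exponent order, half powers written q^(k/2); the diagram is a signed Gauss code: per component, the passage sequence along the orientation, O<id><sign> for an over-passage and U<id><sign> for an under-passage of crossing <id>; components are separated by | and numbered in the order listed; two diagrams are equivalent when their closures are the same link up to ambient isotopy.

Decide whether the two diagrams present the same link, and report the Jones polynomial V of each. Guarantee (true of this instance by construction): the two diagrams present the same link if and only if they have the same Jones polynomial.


equivalent: no
D1 (bracket A^4 + A^12 - A^16; 14 crossings at w = 0): V = -q^-4 + q^-3 + q^-1
D2 (bracket -A^-12 + A^-8 - A^-4 + 2 - A^4 + A^8; 12 crossings at w = +4): V = q - q^2 + 2q^3 - q^4 + q^5 - q^6
key observation: comparing 2 Jones polynomials yields 2 groups


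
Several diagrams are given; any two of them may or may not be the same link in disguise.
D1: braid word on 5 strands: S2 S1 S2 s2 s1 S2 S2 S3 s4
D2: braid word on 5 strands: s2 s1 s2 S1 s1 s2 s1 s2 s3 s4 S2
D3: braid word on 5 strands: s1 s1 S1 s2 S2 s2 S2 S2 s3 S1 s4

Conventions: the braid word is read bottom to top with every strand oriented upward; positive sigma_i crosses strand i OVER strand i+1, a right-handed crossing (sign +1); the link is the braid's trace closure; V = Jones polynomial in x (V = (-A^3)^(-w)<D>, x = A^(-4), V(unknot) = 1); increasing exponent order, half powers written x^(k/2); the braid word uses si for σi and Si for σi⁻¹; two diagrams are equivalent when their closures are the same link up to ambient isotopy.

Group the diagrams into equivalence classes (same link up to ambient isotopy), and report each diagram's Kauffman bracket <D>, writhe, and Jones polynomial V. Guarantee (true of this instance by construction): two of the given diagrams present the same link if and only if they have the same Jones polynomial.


grouping into links: {D1} | {D2} | {D3}
V(D1) = x^(-9/2) - x^(-5/2) - x^(-3/2) - x^(-1/2)  (w -3, c 9, <D> = A^-7 + A^-3 + A - A^9)
V(D2) = -x^(3/2) - x^(7/2) + x^(9/2) - x^(11/2)  (w +7, c 11, <D> = A^-1 - A^3 + A^7 + A^15)
V(D3) = -x^(-1/2) - x^(1/2)  (w +1, c 11, <D> = A + A^5)
key observation: 3 classes among 3 diagrams; unequal V(x) rules out equality


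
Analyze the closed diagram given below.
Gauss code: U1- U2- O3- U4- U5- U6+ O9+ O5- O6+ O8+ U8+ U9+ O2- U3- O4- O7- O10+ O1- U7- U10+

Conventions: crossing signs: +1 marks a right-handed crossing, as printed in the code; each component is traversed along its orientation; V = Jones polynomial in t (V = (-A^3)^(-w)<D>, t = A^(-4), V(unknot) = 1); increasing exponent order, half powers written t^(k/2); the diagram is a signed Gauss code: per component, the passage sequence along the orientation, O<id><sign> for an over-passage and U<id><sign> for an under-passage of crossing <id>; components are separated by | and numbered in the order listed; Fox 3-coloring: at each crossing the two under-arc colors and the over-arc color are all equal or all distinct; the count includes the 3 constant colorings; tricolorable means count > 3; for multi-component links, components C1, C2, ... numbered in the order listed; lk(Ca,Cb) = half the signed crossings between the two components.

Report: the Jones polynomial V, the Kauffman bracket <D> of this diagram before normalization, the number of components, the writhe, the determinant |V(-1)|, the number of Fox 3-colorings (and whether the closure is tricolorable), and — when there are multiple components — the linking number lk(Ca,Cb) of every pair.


Jones polynomial: V(t) = -t^-4 + t^-3 + t^-1
<D> = A^-2 + A^6 - A^10; writhe -2
components 1, writhe -2 (10 crossings)
3-colorings: 9 of 3^10, det 3 — tricolorable
note: w = -2 (over 10 crossings) is diagram-only; (-A^3)^(2) removes it from V


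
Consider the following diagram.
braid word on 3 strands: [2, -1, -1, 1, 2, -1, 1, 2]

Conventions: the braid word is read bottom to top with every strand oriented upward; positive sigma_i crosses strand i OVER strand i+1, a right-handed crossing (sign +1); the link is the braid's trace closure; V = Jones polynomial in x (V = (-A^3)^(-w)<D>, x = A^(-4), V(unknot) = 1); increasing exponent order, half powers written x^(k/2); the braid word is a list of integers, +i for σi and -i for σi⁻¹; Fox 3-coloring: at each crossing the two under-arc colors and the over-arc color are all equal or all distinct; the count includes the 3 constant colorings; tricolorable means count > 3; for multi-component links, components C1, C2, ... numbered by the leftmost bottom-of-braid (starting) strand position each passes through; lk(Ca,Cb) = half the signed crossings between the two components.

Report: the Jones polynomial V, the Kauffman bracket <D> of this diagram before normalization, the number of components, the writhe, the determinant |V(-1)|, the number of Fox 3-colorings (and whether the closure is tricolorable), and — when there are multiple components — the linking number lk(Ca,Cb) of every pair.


V(x) = x + x^3 - x^4
bracket: -A^-10 + A^-6 + A^2, w = +2
1 component, writhe +2, over 8 crossings
det 3, colorings 9 of 3^8 — tricolorable
observation: V spans 3 powers of x: at least 3 crossings in any diagram


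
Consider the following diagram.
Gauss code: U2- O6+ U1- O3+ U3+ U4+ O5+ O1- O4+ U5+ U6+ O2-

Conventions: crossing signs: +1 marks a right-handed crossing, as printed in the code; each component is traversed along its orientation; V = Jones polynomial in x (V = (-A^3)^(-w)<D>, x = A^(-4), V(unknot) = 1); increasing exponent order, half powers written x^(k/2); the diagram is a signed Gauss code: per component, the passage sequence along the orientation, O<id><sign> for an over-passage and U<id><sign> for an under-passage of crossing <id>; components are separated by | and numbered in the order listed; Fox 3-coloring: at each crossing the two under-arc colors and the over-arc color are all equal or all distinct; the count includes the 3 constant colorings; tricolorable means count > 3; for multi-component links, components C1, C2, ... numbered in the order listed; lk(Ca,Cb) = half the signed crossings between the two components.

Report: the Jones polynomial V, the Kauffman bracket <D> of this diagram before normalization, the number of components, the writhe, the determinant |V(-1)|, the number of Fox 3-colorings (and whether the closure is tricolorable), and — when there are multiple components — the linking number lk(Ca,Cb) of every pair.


Jones polynomial: V(x) = 1
<D> = A^6; writhe +2
components 1, writhe +2 (6 crossings)
3-colorings: 3 of 3^6, det 1 — not tricolorable
note: w = +2 shifts under R1 moves; the (-A^3)^(-2) factor cancels that in V


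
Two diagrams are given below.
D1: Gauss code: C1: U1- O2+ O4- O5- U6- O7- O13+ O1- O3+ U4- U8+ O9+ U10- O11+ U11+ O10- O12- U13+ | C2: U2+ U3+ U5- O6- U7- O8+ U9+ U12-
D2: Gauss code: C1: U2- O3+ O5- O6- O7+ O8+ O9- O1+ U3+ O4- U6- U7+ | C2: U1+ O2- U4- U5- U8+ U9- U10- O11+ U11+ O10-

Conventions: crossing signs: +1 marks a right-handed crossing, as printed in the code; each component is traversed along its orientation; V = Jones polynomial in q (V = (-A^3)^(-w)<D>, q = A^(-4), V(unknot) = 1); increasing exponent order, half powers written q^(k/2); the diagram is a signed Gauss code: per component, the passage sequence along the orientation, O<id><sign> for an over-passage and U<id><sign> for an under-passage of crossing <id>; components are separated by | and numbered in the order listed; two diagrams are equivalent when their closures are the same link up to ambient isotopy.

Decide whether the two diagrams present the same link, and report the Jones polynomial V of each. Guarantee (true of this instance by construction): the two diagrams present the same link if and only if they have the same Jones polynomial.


same link: no
V(D1) = q^(-7/2) - 2q^(-5/2) + q^(-3/2) - 2q^(-1/2) + q^(1/2) - q^(3/2)  [13 crossings, <D> = A^-9 - A^-5 + 2A^-1 - A^3 + 2A^7 - A^11, w = -1]
V(D2) = -q^(-5/2) - q^(-1/2)  (w -1, c 11, <D> = A^-1 + A^7)
note: comparing 2 Jones polynomials yields 2 groups


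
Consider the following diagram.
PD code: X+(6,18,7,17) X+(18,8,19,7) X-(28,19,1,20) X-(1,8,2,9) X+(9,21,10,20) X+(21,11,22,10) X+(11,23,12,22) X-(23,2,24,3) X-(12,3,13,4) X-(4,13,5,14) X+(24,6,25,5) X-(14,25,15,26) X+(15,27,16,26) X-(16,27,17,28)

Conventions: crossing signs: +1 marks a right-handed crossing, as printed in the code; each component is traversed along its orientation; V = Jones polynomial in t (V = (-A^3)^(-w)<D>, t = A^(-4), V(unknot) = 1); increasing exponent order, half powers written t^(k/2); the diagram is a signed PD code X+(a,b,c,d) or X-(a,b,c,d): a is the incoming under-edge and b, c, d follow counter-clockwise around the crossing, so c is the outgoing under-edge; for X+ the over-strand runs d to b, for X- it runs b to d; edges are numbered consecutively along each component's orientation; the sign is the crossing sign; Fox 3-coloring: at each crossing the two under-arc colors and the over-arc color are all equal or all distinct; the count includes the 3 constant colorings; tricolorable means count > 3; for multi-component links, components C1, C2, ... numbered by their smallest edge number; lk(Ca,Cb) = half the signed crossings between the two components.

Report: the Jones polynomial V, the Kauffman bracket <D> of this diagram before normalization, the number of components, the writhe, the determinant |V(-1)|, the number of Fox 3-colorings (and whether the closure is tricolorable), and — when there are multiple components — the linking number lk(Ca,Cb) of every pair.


V = t^-5 - 2t^-4 + 2t^-3 - 3t^-2 + 4t^-1 - 3 + 4t - 3t^2 + 2t^3 - 2t^4 + t^5
<D> = A^-20 - 2A^-16 + 2A^-12 - 3A^-8 + 4A^-4 - 3 + 4A^4 - 3A^8 + 2A^12 - 2A^16 + A^20 (w = 0)
1 component over 14 crossings, w = 0
27 Fox colorings among 3^14, |V(-1)| = 27: tricolorable
why: w = 0 shifts under R1 moves; the (-A^3)^(0) factor cancels that in V


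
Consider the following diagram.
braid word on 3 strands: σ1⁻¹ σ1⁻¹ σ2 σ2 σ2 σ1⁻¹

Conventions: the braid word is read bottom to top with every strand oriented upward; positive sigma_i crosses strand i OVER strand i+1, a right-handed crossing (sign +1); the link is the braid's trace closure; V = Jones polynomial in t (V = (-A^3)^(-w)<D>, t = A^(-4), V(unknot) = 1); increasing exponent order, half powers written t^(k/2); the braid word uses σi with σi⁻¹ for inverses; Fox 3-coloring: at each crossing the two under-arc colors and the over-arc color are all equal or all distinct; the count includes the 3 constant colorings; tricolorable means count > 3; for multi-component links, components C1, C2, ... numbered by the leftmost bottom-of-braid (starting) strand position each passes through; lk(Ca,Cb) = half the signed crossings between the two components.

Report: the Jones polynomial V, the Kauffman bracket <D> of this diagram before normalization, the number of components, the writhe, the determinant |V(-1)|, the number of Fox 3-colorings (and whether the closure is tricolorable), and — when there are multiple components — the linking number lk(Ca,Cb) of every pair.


Jones polynomial: V(t) = -t^-3 + t^-2 - t^-1 + 3 - t + t^2 - t^3
<D> = -A^-12 + A^-8 - A^-4 + 3 - A^4 + A^8 - A^12; writhe 0
components 1, writhe 0 (6 crossings)
3-colorings: 27 of 3^6, det 9 — tricolorable
note: w = 0 shifts under R1 moves; the (-A^3)^(0) factor cancels that in V


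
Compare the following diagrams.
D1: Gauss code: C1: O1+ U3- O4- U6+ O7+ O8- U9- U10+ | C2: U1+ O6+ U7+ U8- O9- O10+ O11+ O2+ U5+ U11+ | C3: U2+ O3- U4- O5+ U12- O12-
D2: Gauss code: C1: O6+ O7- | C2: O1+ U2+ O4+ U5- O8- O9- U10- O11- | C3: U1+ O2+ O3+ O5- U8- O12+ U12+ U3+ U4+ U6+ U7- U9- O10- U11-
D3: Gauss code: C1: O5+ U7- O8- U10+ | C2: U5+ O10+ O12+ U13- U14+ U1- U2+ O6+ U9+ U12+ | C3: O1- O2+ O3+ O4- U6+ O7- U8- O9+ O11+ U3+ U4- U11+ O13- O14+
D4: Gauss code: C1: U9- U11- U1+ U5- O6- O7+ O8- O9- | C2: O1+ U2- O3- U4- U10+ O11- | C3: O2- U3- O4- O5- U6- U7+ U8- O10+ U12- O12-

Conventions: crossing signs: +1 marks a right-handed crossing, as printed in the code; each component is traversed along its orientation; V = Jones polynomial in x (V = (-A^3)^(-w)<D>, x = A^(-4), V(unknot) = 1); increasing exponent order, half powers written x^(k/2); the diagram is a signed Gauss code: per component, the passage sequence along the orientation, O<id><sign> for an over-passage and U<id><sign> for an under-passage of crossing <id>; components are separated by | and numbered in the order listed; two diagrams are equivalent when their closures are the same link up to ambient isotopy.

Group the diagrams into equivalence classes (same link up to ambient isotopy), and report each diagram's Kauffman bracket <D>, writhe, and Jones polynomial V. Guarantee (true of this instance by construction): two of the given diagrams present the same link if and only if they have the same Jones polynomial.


equivalence classes: {D1, D3} | {D2} | {D4}
D1 (bracket A^-10 + A^-2 + 2A^6; 12 crossings at w = +2): V = 2 + x^2 + x^4
V(D2) = x^-3 + x^-2 + x^-1 + 1  [12 crossings, <D> = 1 + A^4 + A^8 + A^12, w = 0]
V(D3) = 2 + x^2 + x^4  (w +4, c 14, <D> = A^-4 + A^4 + 2A^12)
V(D4) = x^-5 + 2x^-3 + x^-1  (w -6, c 12, <D> = A^-14 + 2A^-6 + A^2)
key observation: 3 values of V(x) split the 4 diagrams


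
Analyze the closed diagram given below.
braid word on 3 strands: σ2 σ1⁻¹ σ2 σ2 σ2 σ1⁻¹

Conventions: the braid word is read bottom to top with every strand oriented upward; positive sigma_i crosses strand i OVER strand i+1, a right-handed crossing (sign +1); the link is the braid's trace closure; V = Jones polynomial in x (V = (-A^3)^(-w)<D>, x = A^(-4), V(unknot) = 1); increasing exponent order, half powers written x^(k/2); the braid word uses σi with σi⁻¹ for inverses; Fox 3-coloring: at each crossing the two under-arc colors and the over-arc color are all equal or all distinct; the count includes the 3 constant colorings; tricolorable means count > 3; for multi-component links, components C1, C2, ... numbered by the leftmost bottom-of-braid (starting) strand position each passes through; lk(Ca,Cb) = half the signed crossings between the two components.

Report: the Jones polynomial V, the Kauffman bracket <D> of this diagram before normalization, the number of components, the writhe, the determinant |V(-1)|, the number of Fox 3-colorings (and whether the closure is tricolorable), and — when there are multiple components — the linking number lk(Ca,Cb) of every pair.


V(x) = x^-1 - 1 + 2x - 2x^2 + 2x^3 - 2x^4 + x^5
bracket: A^-14 - 2A^-10 + 2A^-6 - 2A^-2 + 2A^2 - A^6 + A^10, w = +2
1 component, writhe +2, over 6 crossings
det 11, colorings 3 of 3^6 — not tricolorable
observation: det 11 = |V(-1)|; not divisible by 3, so not tricolorable


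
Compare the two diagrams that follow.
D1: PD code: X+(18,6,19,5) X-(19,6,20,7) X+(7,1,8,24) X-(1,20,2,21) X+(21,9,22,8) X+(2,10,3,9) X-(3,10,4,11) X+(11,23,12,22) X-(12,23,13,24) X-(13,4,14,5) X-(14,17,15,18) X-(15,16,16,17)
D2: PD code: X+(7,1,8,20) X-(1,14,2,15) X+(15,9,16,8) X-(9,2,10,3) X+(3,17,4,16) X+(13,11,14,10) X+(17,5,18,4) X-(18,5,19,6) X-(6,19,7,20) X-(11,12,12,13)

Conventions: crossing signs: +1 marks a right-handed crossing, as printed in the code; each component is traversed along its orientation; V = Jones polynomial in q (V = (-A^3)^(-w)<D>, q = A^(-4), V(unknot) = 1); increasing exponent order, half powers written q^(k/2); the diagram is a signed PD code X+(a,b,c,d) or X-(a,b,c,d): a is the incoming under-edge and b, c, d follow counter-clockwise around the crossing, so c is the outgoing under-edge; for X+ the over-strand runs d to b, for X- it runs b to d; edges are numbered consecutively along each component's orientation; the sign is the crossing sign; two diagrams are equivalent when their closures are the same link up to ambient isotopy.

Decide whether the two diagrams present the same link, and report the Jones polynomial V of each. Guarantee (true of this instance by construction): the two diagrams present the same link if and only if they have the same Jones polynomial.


equivalent: yes
V(D1) = q^-2 - q^-1 + 1 - q + q^2  (w -2, c 12, <D> = A^-14 - A^-10 + A^-6 - A^-2 + A^2)
D2 (bracket A^-8 - A^-4 + 1 - A^4 + A^8; 10 crossings at w = 0): V = q^-2 - q^-1 + 1 - q + q^2
why: from 12 to 10 crossings by R-moves: one link, two diagrams


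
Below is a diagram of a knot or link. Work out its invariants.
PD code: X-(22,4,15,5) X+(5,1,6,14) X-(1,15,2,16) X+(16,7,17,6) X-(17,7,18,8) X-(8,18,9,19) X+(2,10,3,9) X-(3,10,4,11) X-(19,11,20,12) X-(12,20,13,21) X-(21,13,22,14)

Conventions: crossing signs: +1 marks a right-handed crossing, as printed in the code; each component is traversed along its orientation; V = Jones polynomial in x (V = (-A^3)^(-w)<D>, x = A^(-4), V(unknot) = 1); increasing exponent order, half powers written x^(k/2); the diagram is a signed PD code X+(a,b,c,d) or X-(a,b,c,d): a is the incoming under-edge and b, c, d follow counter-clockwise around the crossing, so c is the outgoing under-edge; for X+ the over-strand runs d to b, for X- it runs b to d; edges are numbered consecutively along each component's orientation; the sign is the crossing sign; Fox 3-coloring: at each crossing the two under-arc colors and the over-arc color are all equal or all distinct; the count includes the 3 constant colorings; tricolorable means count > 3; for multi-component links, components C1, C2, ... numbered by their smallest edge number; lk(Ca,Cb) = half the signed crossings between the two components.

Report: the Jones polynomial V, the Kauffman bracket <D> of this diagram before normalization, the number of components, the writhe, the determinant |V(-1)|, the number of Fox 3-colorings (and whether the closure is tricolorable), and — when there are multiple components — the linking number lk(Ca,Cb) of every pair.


Jones polynomial: V(x) = -x^(-15/2) + x^(-13/2) - 2x^(-11/2) + 2x^(-9/2) - 2x^(-7/2) + x^(-5/2) - x^(-3/2)
<D> = A^-9 - A^-5 + 2A^-1 - 2A^3 + 2A^7 - A^11 + A^15; writhe -5
components 2, writhe -5 (11 crossings)
linking number lk(C1,C2) = -3
3-colorings: 3 of 3^11, det 10 — not tricolorable
note: the span of V is 6, within the link bound 11 + 2 - 1


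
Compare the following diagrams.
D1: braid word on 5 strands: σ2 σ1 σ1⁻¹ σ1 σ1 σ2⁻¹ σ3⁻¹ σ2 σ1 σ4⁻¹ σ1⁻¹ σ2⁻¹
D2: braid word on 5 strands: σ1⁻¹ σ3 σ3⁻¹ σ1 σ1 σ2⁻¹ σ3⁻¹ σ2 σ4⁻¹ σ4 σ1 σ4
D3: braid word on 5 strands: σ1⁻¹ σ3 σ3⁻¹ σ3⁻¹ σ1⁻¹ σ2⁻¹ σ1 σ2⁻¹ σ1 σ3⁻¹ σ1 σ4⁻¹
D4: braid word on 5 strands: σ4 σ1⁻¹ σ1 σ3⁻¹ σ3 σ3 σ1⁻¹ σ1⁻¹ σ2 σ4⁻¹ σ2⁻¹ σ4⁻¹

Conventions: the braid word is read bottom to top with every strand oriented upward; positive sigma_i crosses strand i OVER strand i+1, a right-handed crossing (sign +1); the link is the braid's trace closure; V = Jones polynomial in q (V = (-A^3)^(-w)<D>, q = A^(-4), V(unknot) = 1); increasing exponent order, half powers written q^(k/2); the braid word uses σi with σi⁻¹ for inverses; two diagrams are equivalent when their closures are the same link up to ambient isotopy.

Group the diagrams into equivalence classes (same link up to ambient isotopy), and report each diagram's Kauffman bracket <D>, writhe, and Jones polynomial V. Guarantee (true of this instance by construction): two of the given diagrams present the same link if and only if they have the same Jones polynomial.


grouping into links: {D1, D2} | {D3} | {D4}
V(D1) = 1 + q + q^2 + q^3  (w 0, c 12, <D> = A^-12 + A^-8 + A^-4 + 1)
D2 (bracket A^-6 + A^-2 + A^2 + A^6; 12 crossings at w = +2): V = 1 + q + q^2 + q^3
V(D3) = q^-5 + 2q^-3 + q^-1  [12 crossings, <D> = A^-8 + 2 + A^8, w = -4]
V(D4) = q^-3 + q^-2 + q^-1 + 1  [12 crossings, <D> = A^-6 + A^-2 + A^2 + A^6, w = -2]
why: V(q) takes 3 values over 4 diagrams, fixing the grouping


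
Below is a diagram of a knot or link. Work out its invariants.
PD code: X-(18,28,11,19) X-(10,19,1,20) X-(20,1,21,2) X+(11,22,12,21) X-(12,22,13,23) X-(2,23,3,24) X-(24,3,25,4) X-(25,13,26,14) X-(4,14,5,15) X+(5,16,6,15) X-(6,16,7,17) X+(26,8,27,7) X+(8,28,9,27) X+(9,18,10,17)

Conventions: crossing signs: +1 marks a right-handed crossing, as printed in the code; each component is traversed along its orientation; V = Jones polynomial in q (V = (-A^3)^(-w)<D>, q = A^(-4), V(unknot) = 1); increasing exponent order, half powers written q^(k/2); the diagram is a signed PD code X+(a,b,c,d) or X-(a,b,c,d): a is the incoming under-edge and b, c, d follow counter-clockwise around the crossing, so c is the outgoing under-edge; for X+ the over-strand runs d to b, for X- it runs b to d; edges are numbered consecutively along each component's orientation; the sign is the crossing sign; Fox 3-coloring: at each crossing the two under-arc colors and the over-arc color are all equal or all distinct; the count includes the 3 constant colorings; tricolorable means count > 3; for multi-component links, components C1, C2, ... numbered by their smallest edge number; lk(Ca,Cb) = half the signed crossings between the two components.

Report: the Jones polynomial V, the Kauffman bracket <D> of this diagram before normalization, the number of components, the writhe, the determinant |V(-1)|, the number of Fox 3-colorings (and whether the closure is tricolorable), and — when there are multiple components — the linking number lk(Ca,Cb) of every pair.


V = q^-5 + 2q^-3 + q^-1
<D> = A^-8 + 2 + A^8 (w = -4)
3 components over 14 crossings, w = -4
lk(C1,C2): 0
lk(C1,C3) = -1
linking number lk(C2,C3) = -1
3 Fox colorings among 3^14, |V(-1)| = 4: not tricolorable
why: the 3 component pairs carry total linking -2


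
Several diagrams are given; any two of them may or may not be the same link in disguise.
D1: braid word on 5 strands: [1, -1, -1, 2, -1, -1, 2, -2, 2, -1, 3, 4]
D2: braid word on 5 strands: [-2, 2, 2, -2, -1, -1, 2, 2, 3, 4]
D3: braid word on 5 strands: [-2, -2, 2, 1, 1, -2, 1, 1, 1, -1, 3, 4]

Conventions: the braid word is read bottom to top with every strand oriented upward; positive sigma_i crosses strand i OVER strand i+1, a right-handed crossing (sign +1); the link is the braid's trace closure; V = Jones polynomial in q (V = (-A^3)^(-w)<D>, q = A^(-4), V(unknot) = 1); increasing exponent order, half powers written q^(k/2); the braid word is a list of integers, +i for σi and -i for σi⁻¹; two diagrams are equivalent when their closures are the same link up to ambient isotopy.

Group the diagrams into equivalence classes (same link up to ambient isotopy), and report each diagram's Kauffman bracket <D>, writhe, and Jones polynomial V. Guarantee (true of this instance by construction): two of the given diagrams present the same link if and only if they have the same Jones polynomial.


grouping into links: {D1} | {D2} | {D3}
V(D1) = q^-5 - 2q^-4 + 3q^-3 - q^-2 + 3q^-1 - 1 + q  (w 0, c 12, <D> = A^-4 - 1 + 3A^4 - A^8 + 3A^12 - 2A^16 + A^20)
D2 (bracket A^-2 + 2A^6 + A^14; 10 crossings at w = +2): V = q^-2 + 2 + q^2
V(D3) = q^-1 - 1 + 3q - q^2 + 3q^3 - 2q^4 + q^5  (w +4, c 12, <D> = A^-8 - 2A^-4 + 3 - A^4 + 3A^8 - A^12 + A^16)
key observation: V(q) takes 3 values over 3 diagrams, fixing the grouping


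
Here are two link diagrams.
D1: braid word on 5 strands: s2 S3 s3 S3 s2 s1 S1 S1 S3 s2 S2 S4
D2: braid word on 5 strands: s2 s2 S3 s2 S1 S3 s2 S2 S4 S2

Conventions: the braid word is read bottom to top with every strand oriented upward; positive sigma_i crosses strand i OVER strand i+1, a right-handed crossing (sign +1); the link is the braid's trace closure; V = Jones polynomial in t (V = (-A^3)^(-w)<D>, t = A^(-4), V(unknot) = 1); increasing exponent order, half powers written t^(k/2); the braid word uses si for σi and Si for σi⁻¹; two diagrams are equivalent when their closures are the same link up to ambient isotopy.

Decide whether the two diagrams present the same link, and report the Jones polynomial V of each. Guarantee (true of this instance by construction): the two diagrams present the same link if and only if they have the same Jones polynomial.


equivalent: yes
V(D1) = t^-2 - t^-1 + 1 - t + t^2  (w -2, c 12, <D> = A^-14 - A^-10 + A^-6 - A^-2 + A^2)
V(D2) = t^-2 - t^-1 + 1 - t + t^2  (w -2, c 10, <D> = A^-14 - A^-10 + A^-6 - A^-2 + A^2)
why: one V(t) for all 2 diagrams — one class (guaranteed)


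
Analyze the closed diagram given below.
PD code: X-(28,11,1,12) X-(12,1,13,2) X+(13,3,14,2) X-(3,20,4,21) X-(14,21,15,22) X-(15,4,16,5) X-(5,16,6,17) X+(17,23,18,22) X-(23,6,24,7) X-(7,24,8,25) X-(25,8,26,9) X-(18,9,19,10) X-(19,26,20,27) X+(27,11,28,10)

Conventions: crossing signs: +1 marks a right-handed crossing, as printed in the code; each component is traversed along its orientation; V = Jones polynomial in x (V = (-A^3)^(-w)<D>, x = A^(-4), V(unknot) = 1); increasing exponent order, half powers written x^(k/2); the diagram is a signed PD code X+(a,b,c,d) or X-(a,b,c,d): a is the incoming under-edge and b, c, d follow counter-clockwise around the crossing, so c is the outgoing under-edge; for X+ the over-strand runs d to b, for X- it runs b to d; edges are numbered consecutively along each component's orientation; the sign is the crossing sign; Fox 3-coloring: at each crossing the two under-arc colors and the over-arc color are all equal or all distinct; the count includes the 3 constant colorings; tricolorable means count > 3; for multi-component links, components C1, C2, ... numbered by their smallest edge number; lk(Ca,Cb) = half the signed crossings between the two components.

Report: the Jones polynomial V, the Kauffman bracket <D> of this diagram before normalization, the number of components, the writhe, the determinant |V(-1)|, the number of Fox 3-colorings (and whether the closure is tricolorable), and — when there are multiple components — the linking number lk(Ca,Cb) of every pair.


Jones polynomial: V(x) = -x^-10 + x^-9 - x^-8 + x^-7 - x^-6 + x^-5 + x^-3
<D> = A^-12 + A^-4 - 1 + A^4 - A^8 + A^12 - A^16; writhe -8
components 1, writhe -8 (14 crossings)
3-colorings: 3 of 3^14, det 7 — not tricolorable
note: V spans 7 powers of x: at least 7 crossings in any diagram


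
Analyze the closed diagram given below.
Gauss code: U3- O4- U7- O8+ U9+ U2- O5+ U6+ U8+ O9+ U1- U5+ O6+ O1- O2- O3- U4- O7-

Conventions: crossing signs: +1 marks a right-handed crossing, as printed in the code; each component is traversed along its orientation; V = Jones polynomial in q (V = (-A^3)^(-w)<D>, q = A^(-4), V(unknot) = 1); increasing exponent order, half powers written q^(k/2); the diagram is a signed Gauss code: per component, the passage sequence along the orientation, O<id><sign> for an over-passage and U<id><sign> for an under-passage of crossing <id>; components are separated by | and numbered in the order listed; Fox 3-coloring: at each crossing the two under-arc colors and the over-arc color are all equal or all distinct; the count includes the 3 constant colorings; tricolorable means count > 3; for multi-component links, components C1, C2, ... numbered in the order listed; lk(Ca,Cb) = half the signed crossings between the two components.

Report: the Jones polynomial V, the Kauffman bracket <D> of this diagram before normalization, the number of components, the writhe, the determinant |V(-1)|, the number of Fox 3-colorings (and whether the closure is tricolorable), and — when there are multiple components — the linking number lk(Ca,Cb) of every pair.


Jones polynomial: V(q) = -q^-3 + q^-2 - q^-1 + 3 - q + q^2 - q^3
<D> = A^-15 - A^-11 + A^-7 - 3A^-3 + A - A^5 + A^9; writhe -1
components 1, writhe -1 (9 crossings)
3-colorings: 27 of 3^9, det 9 — tricolorable
note: V is palindromic (span 6, det 9): q -> 1/q fixes it; necessary, not sufficient, for amphichirality


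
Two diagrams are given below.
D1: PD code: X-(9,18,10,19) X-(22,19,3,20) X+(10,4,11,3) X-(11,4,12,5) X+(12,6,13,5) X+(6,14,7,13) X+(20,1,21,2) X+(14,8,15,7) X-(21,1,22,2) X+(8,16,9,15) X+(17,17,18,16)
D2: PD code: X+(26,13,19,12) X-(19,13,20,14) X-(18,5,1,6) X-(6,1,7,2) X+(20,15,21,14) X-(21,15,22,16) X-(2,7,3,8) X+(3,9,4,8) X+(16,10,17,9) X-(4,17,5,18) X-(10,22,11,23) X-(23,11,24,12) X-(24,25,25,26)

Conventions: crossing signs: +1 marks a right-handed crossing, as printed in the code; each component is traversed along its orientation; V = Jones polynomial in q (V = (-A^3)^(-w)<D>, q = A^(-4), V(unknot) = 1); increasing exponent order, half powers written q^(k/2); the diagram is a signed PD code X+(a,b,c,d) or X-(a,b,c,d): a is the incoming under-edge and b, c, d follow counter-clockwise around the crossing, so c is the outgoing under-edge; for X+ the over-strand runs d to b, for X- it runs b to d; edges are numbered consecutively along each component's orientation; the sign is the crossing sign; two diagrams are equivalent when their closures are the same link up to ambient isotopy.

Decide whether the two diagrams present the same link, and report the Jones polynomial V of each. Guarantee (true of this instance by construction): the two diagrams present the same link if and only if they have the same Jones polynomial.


same link: no
V(D1) = -q^(1/2) - q^(3/2) - q^(5/2) + q^(9/2)  [11 crossings, <D> = -A^-9 + A^-1 + A^3 + A^7, w = +3]
D2 (bracket A^-9 + 2A^-1 - A^3 + A^7 - A^11; 13 crossings at w = -5): V = q^(-13/2) - q^(-11/2) + q^(-9/2) - 2q^(-7/2) - q^(-3/2)
note: V(q) takes 2 values over 2 diagrams, fixing the grouping


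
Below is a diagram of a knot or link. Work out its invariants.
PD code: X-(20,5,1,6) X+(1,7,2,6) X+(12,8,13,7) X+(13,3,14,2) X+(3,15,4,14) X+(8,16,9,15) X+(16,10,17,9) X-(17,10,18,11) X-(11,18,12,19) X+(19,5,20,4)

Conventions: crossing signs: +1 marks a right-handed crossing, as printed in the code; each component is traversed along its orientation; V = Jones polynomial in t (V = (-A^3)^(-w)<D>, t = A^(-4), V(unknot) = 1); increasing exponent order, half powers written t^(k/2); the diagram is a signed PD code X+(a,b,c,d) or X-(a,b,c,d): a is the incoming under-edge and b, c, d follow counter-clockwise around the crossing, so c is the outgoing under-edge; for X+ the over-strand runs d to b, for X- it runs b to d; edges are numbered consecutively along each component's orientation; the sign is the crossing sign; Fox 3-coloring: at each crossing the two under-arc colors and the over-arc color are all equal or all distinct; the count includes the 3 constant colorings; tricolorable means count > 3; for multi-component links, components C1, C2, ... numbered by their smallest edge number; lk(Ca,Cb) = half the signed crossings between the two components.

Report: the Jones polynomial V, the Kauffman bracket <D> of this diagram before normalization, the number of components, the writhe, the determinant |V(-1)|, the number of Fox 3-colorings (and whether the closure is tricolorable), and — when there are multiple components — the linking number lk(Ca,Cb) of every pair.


Jones polynomial: V(t) = t + t^3 - t^4
<D> = -A^-4 + 1 + A^8; writhe +4
components 1, writhe +4 (10 crossings)
3-colorings: 9 of 3^10, det 3 — tricolorable
note: w = +4 (over 10 crossings) is diagram-only; (-A^3)^(-4) removes it from V


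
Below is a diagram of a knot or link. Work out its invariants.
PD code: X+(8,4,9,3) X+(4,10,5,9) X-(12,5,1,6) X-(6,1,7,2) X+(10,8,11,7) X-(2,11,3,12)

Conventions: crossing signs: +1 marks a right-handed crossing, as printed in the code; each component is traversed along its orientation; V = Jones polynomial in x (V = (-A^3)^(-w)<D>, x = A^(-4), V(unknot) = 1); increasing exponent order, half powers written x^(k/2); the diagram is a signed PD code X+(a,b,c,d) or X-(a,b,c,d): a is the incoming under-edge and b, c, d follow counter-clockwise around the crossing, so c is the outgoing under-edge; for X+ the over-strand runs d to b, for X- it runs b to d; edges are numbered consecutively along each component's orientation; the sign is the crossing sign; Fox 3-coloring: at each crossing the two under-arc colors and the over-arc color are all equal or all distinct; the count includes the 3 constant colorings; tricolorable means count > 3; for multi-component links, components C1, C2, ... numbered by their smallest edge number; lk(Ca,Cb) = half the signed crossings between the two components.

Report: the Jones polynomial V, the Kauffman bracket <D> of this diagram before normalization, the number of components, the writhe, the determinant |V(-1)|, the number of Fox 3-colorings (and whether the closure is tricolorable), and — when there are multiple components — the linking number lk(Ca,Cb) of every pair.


V(x) = -x^-3 + 2x^-2 - 2x^-1 + 3 - 2x + 2x^2 - x^3
bracket: -A^-12 + 2A^-8 - 2A^-4 + 3 - 2A^4 + 2A^8 - A^12, w = 0
1 component, writhe 0, over 6 crossings
det 13, colorings 3 of 3^6 — not tricolorable
observation: w = 0 shifts under R1 moves; the (-A^3)^(0) factor cancels that in V
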